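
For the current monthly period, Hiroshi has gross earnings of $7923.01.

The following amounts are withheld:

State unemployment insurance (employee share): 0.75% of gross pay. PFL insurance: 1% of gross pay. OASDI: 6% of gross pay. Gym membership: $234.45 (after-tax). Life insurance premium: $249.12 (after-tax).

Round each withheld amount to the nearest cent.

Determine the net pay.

$6825.41

OASDI: $7923.01 × 0.06 = $475.38
State unemployment insurance (employee share): $7923.01 × 0.0075 = $59.42
PFL insurance: $7923.01 × 0.01 = $79.23
Gym membership: $234.45
Life insurance premium: $249.12
Total deductions = $475.38 + $59.42 + $79.23 + $234.45 + $249.12 = $1097.60
Net pay = $7923.01 − $1097.60 = $6825.41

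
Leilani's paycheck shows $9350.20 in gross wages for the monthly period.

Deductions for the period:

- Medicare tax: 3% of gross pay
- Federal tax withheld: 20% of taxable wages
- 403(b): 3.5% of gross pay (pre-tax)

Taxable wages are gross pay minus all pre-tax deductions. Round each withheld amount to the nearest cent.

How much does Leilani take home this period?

403(b): $9350.20 × 0.035 = $327.26
Taxable wages = $9350.20 − $327.26 = $9022.94
Federal tax withheld: $9022.94 × 0.2 = $1804.59
Medicare tax: $9350.20 × 0.03 = $280.51
Total deductions = $327.26 + $1804.59 + $280.51 = $2412.36
Net pay = $9350.20 − $2412.36 = $6937.84

$6937.84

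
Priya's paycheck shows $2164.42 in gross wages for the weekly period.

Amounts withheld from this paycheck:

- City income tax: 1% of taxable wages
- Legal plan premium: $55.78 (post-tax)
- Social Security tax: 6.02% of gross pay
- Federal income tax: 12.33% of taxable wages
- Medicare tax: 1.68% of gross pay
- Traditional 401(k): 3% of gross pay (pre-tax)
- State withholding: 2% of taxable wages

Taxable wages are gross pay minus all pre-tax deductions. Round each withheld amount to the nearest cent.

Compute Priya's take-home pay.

Traditional 401(k): $2164.42 × 0.03 = $64.93
Taxable wages = $2164.42 − $64.93 = $2099.49
State withholding: $2099.49 × 0.02 = $41.99
Federal income tax: $2099.49 × 0.1233 = $258.87
City income tax: $2099.49 × 0.01 = $20.99
Social Security tax: $2164.42 × 0.0602 = $130.30
Medicare tax: $2164.42 × 0.0168 = $36.36
Legal plan premium: $55.78
Total deductions = $64.93 + $41.99 + $258.87 + $20.99 + $130.30 + $36.36 + $55.78 = $609.22
Net pay = $2164.42 − $609.22 = $1555.20

$1555.20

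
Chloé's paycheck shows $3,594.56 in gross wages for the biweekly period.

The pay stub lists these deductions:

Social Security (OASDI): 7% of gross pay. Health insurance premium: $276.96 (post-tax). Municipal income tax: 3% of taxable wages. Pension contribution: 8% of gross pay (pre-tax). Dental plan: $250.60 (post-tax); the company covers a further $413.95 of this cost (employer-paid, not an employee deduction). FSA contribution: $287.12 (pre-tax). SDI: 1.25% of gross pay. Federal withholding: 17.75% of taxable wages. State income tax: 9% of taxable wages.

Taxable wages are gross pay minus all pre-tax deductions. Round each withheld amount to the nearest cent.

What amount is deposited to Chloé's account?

$1,297.35

FSA contribution: $287.12
Pension contribution: $3,594.56 × 0.08 = $287.56
Pre-tax total = $287.12 + $287.56 = $574.68
Taxable wages = $3,594.56 − $574.68 = $3,019.88
Federal withholding: $3,019.88 × 0.1775 = $536.03
Municipal income tax: $3,019.88 × 0.03 = $90.60
State income tax: $3,019.88 × 0.09 = $271.79
Social Security (OASDI): $3,594.56 × 0.07 = $251.62
SDI: $3,594.56 × 0.0125 = $44.93
Health insurance premium: $276.96
Dental plan: $250.60
(Employer's $413.95 toward dental plan is not withheld from the employee.)
Total deductions = $287.12 + $287.56 + $536.03 + $90.60 + $271.79 + $251.62 + $44.93 + $276.96 + $250.60 = $2,297.21
Net pay = $3,594.56 − $2,297.21 = $1,297.35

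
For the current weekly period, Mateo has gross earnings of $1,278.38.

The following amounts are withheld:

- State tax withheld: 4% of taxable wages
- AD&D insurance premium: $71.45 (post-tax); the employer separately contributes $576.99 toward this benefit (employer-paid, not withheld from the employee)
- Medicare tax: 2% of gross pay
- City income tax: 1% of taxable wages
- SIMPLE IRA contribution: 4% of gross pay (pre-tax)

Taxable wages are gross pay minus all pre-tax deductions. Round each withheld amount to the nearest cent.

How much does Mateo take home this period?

SIMPLE IRA contribution: $1,278.38 × 0.04 = $51.14
Taxable wages = $1,278.38 − $51.14 = $1,227.24
City income tax: $1,227.24 × 0.01 = $12.27
State tax withheld: $1,227.24 × 0.04 = $49.09
Medicare tax: $1,278.38 × 0.02 = $25.57
AD&D insurance premium: $71.45
(Employer's $576.99 toward AD&D insurance premium is not withheld from the employee.)
Total deductions = $51.14 + $12.27 + $49.09 + $25.57 + $71.45 = $209.52
Net pay = $1,278.38 − $209.52 = $1,068.86

$1,068.86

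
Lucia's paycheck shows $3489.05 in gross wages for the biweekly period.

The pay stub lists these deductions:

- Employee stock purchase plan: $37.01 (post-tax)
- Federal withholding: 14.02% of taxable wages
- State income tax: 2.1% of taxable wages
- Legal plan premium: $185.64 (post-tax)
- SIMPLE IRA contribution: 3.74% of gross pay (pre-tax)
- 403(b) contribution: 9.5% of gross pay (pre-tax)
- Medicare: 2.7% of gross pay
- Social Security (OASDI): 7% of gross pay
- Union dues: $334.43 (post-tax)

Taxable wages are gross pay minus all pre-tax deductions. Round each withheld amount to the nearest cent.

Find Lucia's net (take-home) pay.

SIMPLE IRA contribution: $3489.05 × 0.0374 = $130.49
403(b) contribution: $3489.05 × 0.095 = $331.46
Pre-tax total = $130.49 + $331.46 = $461.95
Taxable wages = $3489.05 − $461.95 = $3027.10
State income tax: $3027.10 × 0.021 = $63.57
Federal withholding: $3027.10 × 0.1402 = $424.40
Medicare: $3489.05 × 0.027 = $94.20
Social Security (OASDI): $3489.05 × 0.07 = $244.23
Union dues: $334.43
Employee stock purchase plan: $37.01
Legal plan premium: $185.64
Total deductions = $130.49 + $331.46 + $63.57 + $424.40 + $94.20 + $244.23 + $334.43 + $37.01 + $185.64 = $1845.43
Net pay = $3489.05 − $1845.43 = $1643.62

$1643.62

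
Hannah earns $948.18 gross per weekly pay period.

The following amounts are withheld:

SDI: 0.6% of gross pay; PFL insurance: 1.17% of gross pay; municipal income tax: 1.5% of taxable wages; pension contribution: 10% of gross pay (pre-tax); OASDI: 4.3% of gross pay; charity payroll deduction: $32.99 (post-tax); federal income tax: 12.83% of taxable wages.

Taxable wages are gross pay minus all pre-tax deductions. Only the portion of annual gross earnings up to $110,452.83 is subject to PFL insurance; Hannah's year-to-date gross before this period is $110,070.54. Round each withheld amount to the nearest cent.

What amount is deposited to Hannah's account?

Pension contribution: $948.18 × 0.1 = $94.82
Taxable wages = $948.18 − $94.82 = $853.36
Municipal income tax: $853.36 × 0.015 = $12.80
Federal income tax: $853.36 × 0.1283 = $109.49
OASDI: $948.18 × 0.043 = $40.77
PFL insurance: only $110,452.83 − $110,070.54 = $382.29 of this check is subject → $382.29 × 0.0117 = $4.47
SDI: $948.18 × 0.006 = $5.69
Charity payroll deduction: $32.99
Total deductions = $94.82 + $12.80 + $109.49 + $40.77 + $4.47 + $5.69 + $32.99 = $301.03
Net pay = $948.18 − $301.03 = $647.15

$647.15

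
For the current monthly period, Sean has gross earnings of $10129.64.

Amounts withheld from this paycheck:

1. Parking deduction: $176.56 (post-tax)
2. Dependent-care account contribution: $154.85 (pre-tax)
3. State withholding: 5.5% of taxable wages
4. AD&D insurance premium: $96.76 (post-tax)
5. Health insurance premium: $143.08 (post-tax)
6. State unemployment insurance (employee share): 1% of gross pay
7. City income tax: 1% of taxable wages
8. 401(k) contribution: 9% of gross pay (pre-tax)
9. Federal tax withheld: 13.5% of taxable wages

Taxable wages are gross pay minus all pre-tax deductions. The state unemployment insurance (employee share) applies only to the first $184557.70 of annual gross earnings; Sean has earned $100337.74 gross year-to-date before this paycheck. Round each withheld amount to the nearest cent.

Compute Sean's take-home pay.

401(k) contribution: $10129.64 × 0.09 = $911.67
Dependent-care account contribution: $154.85
Pre-tax total = $911.67 + $154.85 = $1066.52
Taxable wages = $10129.64 − $1066.52 = $9063.12
Federal tax withheld: $9063.12 × 0.135 = $1223.52
State withholding: $9063.12 × 0.055 = $498.47
City income tax: $9063.12 × 0.01 = $90.63
State unemployment insurance (employee share): cap not yet reached, full $10129.64 is subject → $10129.64 × 0.01 = $101.30
Parking deduction: $176.56
AD&D insurance premium: $96.76
Health insurance premium: $143.08
Total deductions = $911.67 + $154.85 + $1223.52 + $498.47 + $90.63 + $101.30 + $176.56 + $96.76 + $143.08 = $3396.84
Net pay = $10129.64 − $3396.84 = $6732.80

$6732.80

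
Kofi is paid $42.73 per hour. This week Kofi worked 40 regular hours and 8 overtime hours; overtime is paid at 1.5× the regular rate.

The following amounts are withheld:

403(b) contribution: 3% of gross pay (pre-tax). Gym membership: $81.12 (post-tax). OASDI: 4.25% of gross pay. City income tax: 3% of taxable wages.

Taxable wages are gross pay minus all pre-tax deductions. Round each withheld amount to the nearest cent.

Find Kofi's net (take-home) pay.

$1,915.09

Regular pay: 40 × $42.73 = $1,709.20
Overtime pay: 8 × $42.73 × 1.5 = $512.76
Gross pay = $1,709.20 + $512.76 = $2,221.96
403(b) contribution: $2,221.96 × 0.03 = $66.66
Taxable wages = $2,221.96 − $66.66 = $2,155.30
City income tax: $2,155.30 × 0.03 = $64.66
OASDI: $2,221.96 × 0.0425 = $94.43
Gym membership: $81.12
Total deductions = $66.66 + $64.66 + $94.43 + $81.12 = $306.87
Net pay = $2,221.96 − $306.87 = $1,915.09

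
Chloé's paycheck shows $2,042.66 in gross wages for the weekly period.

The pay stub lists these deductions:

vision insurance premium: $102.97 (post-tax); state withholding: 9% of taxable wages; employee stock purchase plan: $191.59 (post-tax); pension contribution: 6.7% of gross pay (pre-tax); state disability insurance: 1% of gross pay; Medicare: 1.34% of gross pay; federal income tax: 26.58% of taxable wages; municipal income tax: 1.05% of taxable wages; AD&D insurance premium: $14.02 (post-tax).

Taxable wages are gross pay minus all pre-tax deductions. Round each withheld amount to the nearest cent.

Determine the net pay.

Pension contribution: $2,042.66 × 0.067 = $136.86
Taxable wages = $2,042.66 − $136.86 = $1,905.80
Municipal income tax: $1,905.80 × 0.0105 = $20.01
Federal income tax: $1,905.80 × 0.2658 = $506.56
State withholding: $1,905.80 × 0.09 = $171.52
State disability insurance: $2,042.66 × 0.01 = $20.43
Medicare: $2,042.66 × 0.0134 = $27.37
AD&D insurance premium: $14.02
Employee stock purchase plan: $191.59
Vision insurance premium: $102.97
Total deductions = $136.86 + $20.01 + $506.56 + $171.52 + $20.43 + $27.37 + $14.02 + $191.59 + $102.97 = $1,191.33
Net pay = $2,042.66 − $1,191.33 = $851.33

$851.33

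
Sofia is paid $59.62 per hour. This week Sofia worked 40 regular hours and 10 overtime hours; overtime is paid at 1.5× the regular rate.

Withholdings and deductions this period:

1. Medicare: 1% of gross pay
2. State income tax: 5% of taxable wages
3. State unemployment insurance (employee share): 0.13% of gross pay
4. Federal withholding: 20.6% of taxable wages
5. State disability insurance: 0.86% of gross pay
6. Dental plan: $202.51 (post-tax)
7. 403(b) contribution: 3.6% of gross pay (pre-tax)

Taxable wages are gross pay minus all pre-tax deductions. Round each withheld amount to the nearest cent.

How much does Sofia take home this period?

Regular pay: 40 × $59.62 = $2,384.80
Overtime pay: 10 × $59.62 × 1.5 = $894.30
Gross pay = $2,384.80 + $894.30 = $3,279.10
403(b) contribution: $3,279.10 × 0.036 = $118.05
Taxable wages = $3,279.10 − $118.05 = $3,161.05
State income tax: $3,161.05 × 0.05 = $158.05
Federal withholding: $3,161.05 × 0.206 = $651.18
Medicare: $3,279.10 × 0.01 = $32.79
State unemployment insurance (employee share): $3,279.10 × 0.0013 = $4.26
State disability insurance: $3,279.10 × 0.0086 = $28.20
Dental plan: $202.51
Total deductions = $118.05 + $158.05 + $651.18 + $32.79 + $4.26 + $28.20 + $202.51 = $1,195.04
Net pay = $3,279.10 − $1,195.04 = $2,084.06

$2,084.06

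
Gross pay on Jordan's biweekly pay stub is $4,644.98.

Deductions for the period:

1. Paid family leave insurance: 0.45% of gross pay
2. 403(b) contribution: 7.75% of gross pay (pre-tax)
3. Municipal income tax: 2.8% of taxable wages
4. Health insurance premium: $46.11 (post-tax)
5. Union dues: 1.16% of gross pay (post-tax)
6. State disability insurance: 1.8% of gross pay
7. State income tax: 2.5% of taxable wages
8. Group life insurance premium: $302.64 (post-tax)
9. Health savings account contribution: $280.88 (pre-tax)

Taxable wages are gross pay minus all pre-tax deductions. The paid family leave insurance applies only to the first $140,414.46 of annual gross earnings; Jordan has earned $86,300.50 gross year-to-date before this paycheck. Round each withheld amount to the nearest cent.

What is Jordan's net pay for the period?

$3,284.75

403(b) contribution: $4,644.98 × 0.0775 = $359.99
Health savings account contribution: $280.88
Pre-tax total = $359.99 + $280.88 = $640.87
Taxable wages = $4,644.98 − $640.87 = $4,004.11
Municipal income tax: $4,004.11 × 0.028 = $112.12
State income tax: $4,004.11 × 0.025 = $100.10
Paid family leave insurance: cap not yet reached, full $4,644.98 is subject → $4,644.98 × 0.0045 = $20.90
State disability insurance: $4,644.98 × 0.018 = $83.61
Group life insurance premium: $302.64
Health insurance premium: $46.11
Union dues: $4,644.98 × 0.0116 = $53.88
Total deductions = $359.99 + $280.88 + $112.12 + $100.10 + $20.90 + $83.61 + $302.64 + $46.11 + $53.88 = $1,360.23
Net pay = $4,644.98 − $1,360.23 = $3,284.75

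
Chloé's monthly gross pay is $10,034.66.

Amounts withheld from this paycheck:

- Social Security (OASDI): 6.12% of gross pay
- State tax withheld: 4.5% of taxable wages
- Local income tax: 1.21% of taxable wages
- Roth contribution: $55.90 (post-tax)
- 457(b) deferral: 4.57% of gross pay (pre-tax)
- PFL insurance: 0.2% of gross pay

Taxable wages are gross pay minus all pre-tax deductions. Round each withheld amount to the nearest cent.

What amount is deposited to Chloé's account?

457(b) deferral: $10,034.66 × 0.0457 = $458.58
Taxable wages = $10,034.66 − $458.58 = $9,576.08
Local income tax: $9,576.08 × 0.0121 = $115.87
State tax withheld: $9,576.08 × 0.045 = $430.92
Social Security (OASDI): $10,034.66 × 0.0612 = $614.12
PFL insurance: $10,034.66 × 0.002 = $20.07
Roth contribution: $55.90
Total deductions = $458.58 + $115.87 + $430.92 + $614.12 + $20.07 + $55.90 = $1,695.46
Net pay = $10,034.66 − $1,695.46 = $8,339.20

$8,339.20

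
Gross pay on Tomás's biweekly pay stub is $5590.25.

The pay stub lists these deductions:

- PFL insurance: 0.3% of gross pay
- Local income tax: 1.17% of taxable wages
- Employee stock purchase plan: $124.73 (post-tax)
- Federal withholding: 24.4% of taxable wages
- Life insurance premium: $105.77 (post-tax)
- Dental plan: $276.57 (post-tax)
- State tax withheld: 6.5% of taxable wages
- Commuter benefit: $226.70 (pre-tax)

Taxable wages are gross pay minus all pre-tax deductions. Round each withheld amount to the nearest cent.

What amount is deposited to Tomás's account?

Commuter benefit: $226.70
Taxable wages = $5590.25 − $226.70 = $5363.55
Federal withholding: $5363.55 × 0.244 = $1308.71
Local income tax: $5363.55 × 0.0117 = $62.75
State tax withheld: $5363.55 × 0.065 = $348.63
PFL insurance: $5590.25 × 0.003 = $16.77
Dental plan: $276.57
Employee stock purchase plan: $124.73
Life insurance premium: $105.77
Total deductions = $226.70 + $1308.71 + $62.75 + $348.63 + $16.77 + $276.57 + $124.73 + $105.77 = $2470.63
Net pay = $5590.25 − $2470.63 = $3119.62

$3119.62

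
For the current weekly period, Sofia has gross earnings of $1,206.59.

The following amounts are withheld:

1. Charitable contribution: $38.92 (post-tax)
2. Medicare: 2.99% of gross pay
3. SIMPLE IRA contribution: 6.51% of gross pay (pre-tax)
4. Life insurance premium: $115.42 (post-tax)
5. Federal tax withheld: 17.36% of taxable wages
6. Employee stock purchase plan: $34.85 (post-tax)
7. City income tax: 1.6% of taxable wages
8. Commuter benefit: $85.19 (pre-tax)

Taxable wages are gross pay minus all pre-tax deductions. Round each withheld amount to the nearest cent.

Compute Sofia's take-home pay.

$619.85

Commuter benefit: $85.19
SIMPLE IRA contribution: $1,206.59 × 0.0651 = $78.55
Pre-tax total = $85.19 + $78.55 = $163.74
Taxable wages = $1,206.59 − $163.74 = $1,042.85
City income tax: $1,042.85 × 0.016 = $16.69
Federal tax withheld: $1,042.85 × 0.1736 = $181.04
Medicare: $1,206.59 × 0.0299 = $36.08
Employee stock purchase plan: $34.85
Charitable contribution: $38.92
Life insurance premium: $115.42
Total deductions = $85.19 + $78.55 + $16.69 + $181.04 + $36.08 + $34.85 + $38.92 + $115.42 = $586.74
Net pay = $1,206.59 − $586.74 = $619.85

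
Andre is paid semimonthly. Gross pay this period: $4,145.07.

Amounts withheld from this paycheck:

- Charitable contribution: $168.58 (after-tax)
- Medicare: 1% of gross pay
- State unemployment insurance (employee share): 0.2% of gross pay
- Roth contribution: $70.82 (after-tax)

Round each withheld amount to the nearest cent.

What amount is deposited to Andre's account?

$3,855.93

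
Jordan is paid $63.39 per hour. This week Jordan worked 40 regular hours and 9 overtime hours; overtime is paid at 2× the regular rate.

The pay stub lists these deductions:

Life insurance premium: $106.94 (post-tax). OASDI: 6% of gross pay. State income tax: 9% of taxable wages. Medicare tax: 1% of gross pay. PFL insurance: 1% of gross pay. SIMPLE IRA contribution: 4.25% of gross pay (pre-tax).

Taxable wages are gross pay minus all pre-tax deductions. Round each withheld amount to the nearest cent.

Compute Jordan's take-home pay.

Regular pay: 40 × $63.39 = $2535.60
Overtime pay: 9 × $63.39 × 2 = $1141.02
Gross pay = $2535.60 + $1141.02 = $3676.62
SIMPLE IRA contribution: $3676.62 × 0.0425 = $156.26
Taxable wages = $3676.62 − $156.26 = $3520.36
State income tax: $3520.36 × 0.09 = $316.83
OASDI: $3676.62 × 0.06 = $220.60
PFL insurance: $3676.62 × 0.01 = $36.77
Medicare tax: $3676.62 × 0.01 = $36.77
Life insurance premium: $106.94
Total deductions = $156.26 + $316.83 + $220.60 + $36.77 + $36.77 + $106.94 = $874.17
Net pay = $3676.62 − $874.17 = $2802.45

$2802.45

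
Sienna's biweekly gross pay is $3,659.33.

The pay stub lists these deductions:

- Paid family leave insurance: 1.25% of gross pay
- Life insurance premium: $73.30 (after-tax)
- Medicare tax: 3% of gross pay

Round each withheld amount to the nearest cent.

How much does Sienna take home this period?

$3,430.51

Medicare tax: $3,659.33 × 0.03 = $109.78
Paid family leave insurance: $3,659.33 × 0.0125 = $45.74
Life insurance premium: $73.30
Total deductions = $109.78 + $45.74 + $73.30 = $228.82
Net pay = $3,659.33 − $228.82 = $3,430.51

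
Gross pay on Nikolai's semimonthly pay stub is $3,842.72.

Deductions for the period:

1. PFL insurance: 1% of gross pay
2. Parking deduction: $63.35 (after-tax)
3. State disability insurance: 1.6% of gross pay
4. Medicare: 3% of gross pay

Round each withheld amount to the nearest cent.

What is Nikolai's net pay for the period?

$3,564.18

PFL insurance: $3,842.72 × 0.01 = $38.43
State disability insurance: $3,842.72 × 0.016 = $61.48
Medicare: $3,842.72 × 0.03 = $115.28
Parking deduction: $63.35
Total deductions = $38.43 + $61.48 + $115.28 + $63.35 = $278.54
Net pay = $3,842.72 − $278.54 = $3,564.18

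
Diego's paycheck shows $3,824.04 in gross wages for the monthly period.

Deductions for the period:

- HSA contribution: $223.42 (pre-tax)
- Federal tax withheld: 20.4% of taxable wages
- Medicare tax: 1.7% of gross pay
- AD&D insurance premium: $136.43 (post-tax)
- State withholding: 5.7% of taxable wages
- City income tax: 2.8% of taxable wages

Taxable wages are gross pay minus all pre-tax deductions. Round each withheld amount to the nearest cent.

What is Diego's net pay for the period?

HSA contribution: $223.42
Taxable wages = $3,824.04 − $223.42 = $3,600.62
City income tax: $3,600.62 × 0.028 = $100.82
State withholding: $3,600.62 × 0.057 = $205.24
Federal tax withheld: $3,600.62 × 0.204 = $734.53
Medicare tax: $3,824.04 × 0.017 = $65.01
AD&D insurance premium: $136.43
Total deductions = $223.42 + $100.82 + $205.24 + $734.53 + $65.01 + $136.43 = $1,465.45
Net pay = $3,824.04 − $1,465.45 = $2,358.59

$2,358.59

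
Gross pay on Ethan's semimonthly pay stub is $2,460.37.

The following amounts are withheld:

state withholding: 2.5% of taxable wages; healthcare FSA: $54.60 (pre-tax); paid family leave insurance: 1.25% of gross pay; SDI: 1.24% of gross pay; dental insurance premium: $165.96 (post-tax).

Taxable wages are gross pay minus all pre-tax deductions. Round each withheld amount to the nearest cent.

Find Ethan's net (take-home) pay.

Healthcare FSA: $54.60
Taxable wages = $2,460.37 − $54.60 = $2,405.77
State withholding: $2,405.77 × 0.025 = $60.14
Paid family leave insurance: $2,460.37 × 0.0125 = $30.75
SDI: $2,460.37 × 0.0124 = $30.51
Dental insurance premium: $165.96
Total deductions = $54.60 + $60.14 + $30.75 + $30.51 + $165.96 = $341.96
Net pay = $2,460.37 − $341.96 = $2,118.41

$2,118.41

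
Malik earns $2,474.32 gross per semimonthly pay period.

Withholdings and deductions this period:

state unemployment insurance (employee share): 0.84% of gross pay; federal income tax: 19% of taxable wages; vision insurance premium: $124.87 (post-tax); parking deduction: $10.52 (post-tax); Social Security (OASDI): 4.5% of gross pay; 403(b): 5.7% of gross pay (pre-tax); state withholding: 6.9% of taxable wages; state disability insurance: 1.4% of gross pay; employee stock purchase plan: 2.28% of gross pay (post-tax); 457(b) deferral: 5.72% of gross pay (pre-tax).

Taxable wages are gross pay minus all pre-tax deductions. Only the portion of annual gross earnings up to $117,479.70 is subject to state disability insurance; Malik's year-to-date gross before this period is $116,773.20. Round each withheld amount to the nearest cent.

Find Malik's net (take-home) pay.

$1,290.28

457(b) deferral: $2,474.32 × 0.0572 = $141.53
403(b): $2,474.32 × 0.057 = $141.04
Pre-tax total = $141.53 + $141.04 = $282.57
Taxable wages = $2,474.32 − $282.57 = $2,191.75
State withholding: $2,191.75 × 0.069 = $151.23
Federal income tax: $2,191.75 × 0.19 = $416.43
State unemployment insurance (employee share): $2,474.32 × 0.0084 = $20.78
Social Security (OASDI): $2,474.32 × 0.045 = $111.34
State disability insurance: only $117,479.70 − $116,773.20 = $706.50 of this check is subject → $706.50 × 0.014 = $9.89
Employee stock purchase plan: $2,474.32 × 0.0228 = $56.41
Parking deduction: $10.52
Vision insurance premium: $124.87
Total deductions = $141.53 + $141.04 + $151.23 + $416.43 + $20.78 + $111.34 + $9.89 + $56.41 + $10.52 + $124.87 = $1,184.04
Net pay = $2,474.32 − $1,184.04 = $1,290.28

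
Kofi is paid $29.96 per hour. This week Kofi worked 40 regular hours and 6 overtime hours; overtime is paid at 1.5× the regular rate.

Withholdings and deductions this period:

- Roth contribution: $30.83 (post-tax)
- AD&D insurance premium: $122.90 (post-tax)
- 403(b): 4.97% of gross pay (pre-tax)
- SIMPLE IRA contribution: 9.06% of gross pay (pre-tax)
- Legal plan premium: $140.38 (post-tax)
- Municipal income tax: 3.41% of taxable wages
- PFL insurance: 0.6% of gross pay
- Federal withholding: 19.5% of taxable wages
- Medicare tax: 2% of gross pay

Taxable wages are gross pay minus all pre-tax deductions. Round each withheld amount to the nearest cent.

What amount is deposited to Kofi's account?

$640.65

Regular pay: 40 × $29.96 = $1,198.40
Overtime pay: 6 × $29.96 × 1.5 = $269.64
Gross pay = $1,198.40 + $269.64 = $1,468.04
SIMPLE IRA contribution: $1,468.04 × 0.0906 = $133.00
403(b): $1,468.04 × 0.0497 = $72.96
Pre-tax total = $133.00 + $72.96 = $205.96
Taxable wages = $1,468.04 − $205.96 = $1,262.08
Municipal income tax: $1,262.08 × 0.0341 = $43.04
Federal withholding: $1,262.08 × 0.195 = $246.11
PFL insurance: $1,468.04 × 0.006 = $8.81
Medicare tax: $1,468.04 × 0.02 = $29.36
Roth contribution: $30.83
AD&D insurance premium: $122.90
Legal plan premium: $140.38
Total deductions = $133.00 + $72.96 + $43.04 + $246.11 + $8.81 + $29.36 + $30.83 + $122.90 + $140.38 = $827.39
Net pay = $1,468.04 − $827.39 = $640.65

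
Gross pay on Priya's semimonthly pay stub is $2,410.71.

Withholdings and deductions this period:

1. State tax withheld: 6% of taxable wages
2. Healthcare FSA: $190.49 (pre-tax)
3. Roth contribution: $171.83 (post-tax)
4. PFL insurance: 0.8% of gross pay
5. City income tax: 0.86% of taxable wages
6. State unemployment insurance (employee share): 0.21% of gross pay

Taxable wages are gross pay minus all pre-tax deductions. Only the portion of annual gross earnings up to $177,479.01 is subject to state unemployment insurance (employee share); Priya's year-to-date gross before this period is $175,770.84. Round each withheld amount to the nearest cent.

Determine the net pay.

$1,873.21

Healthcare FSA: $190.49
Taxable wages = $2,410.71 − $190.49 = $2,220.22
State tax withheld: $2,220.22 × 0.06 = $133.21
City income tax: $2,220.22 × 0.0086 = $19.09
PFL insurance: $2,410.71 × 0.008 = $19.29
State unemployment insurance (employee share): only $177,479.01 − $175,770.84 = $1,708.17 of this check is subject → $1,708.17 × 0.0021 = $3.59
Roth contribution: $171.83
Total deductions = $190.49 + $133.21 + $19.09 + $19.29 + $3.59 + $171.83 = $537.50
Net pay = $2,410.71 − $537.50 = $1,873.21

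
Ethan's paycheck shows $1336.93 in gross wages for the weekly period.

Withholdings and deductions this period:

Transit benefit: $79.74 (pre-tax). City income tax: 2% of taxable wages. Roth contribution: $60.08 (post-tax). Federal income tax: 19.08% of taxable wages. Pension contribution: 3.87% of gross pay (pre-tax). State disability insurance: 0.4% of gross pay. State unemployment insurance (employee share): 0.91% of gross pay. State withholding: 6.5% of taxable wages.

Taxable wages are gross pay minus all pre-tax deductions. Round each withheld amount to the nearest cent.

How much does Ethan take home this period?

Transit benefit: $79.74
Pension contribution: $1336.93 × 0.0387 = $51.74
Pre-tax total = $79.74 + $51.74 = $131.48
Taxable wages = $1336.93 − $131.48 = $1205.45
State withholding: $1205.45 × 0.065 = $78.35
Federal income tax: $1205.45 × 0.1908 = $230.00
City income tax: $1205.45 × 0.02 = $24.11
State disability insurance: $1336.93 × 0.004 = $5.35
State unemployment insurance (employee share): $1336.93 × 0.0091 = $12.17
Roth contribution: $60.08
Total deductions = $79.74 + $51.74 + $78.35 + $230.00 + $24.11 + $5.35 + $12.17 + $60.08 = $541.54
Net pay = $1336.93 − $541.54 = $795.39

$795.39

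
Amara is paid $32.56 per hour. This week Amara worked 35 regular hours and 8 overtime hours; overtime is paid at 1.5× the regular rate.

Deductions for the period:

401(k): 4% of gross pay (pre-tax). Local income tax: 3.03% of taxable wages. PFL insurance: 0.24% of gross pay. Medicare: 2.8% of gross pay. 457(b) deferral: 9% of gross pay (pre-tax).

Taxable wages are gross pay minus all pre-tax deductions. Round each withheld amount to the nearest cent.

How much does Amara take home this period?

Regular pay: 35 × $32.56 = $1139.60
Overtime pay: 8 × $32.56 × 1.5 = $390.72
Gross pay = $1139.60 + $390.72 = $1530.32
457(b) deferral: $1530.32 × 0.09 = $137.73
401(k): $1530.32 × 0.04 = $61.21
Pre-tax total = $137.73 + $61.21 = $198.94
Taxable wages = $1530.32 − $198.94 = $1331.38
Local income tax: $1331.38 × 0.0303 = $40.34
PFL insurance: $1530.32 × 0.0024 = $3.67
Medicare: $1530.32 × 0.028 = $42.85
Total deductions = $137.73 + $61.21 + $40.34 + $3.67 + $42.85 = $285.80
Net pay = $1530.32 − $285.80 = $1244.52

$1244.52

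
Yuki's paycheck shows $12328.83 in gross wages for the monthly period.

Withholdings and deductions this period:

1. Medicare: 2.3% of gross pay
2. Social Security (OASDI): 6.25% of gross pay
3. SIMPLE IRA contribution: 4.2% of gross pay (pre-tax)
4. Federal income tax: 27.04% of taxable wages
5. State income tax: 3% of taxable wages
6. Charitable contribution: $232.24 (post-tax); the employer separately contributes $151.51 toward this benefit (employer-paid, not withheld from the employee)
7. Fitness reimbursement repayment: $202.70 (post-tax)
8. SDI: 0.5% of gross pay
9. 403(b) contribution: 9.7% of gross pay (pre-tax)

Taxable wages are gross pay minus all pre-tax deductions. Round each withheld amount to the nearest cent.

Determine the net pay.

403(b) contribution: $12328.83 × 0.097 = $1195.90
SIMPLE IRA contribution: $12328.83 × 0.042 = $517.81
Pre-tax total = $1195.90 + $517.81 = $1713.71
Taxable wages = $12328.83 − $1713.71 = $10615.12
Federal income tax: $10615.12 × 0.2704 = $2870.33
State income tax: $10615.12 × 0.03 = $318.45
Medicare: $12328.83 × 0.023 = $283.56
SDI: $12328.83 × 0.005 = $61.64
Social Security (OASDI): $12328.83 × 0.0625 = $770.55
Fitness reimbursement repayment: $202.70
Charitable contribution: $232.24
(Employer's $151.51 toward charitable contribution is not withheld from the employee.)
Total deductions = $1195.90 + $517.81 + $2870.33 + $318.45 + $283.56 + $61.64 + $770.55 + $202.70 + $232.24 = $6453.18
Net pay = $12328.83 − $6453.18 = $5875.65

$5875.65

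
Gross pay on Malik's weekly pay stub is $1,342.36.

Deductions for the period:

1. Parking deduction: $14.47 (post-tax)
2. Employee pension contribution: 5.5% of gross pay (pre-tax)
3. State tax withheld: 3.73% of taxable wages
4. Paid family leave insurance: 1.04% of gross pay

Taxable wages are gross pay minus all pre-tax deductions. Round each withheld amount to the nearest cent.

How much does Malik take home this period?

Employee pension contribution: $1,342.36 × 0.055 = $73.83
Taxable wages = $1,342.36 − $73.83 = $1,268.53
State tax withheld: $1,268.53 × 0.0373 = $47.32
Paid family leave insurance: $1,342.36 × 0.0104 = $13.96
Parking deduction: $14.47
Total deductions = $73.83 + $47.32 + $13.96 + $14.47 = $149.58
Net pay = $1,342.36 − $149.58 = $1,192.78

$1,192.78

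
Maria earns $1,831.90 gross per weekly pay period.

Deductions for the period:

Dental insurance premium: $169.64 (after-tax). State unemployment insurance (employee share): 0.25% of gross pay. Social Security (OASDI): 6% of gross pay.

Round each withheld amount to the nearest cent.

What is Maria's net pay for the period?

$1,547.77

State unemployment insurance (employee share): $1,831.90 × 0.0025 = $4.58
Social Security (OASDI): $1,831.90 × 0.06 = $109.91
Dental insurance premium: $169.64
Total deductions = $4.58 + $109.91 + $169.64 = $284.13
Net pay = $1,831.90 − $284.13 = $1,547.77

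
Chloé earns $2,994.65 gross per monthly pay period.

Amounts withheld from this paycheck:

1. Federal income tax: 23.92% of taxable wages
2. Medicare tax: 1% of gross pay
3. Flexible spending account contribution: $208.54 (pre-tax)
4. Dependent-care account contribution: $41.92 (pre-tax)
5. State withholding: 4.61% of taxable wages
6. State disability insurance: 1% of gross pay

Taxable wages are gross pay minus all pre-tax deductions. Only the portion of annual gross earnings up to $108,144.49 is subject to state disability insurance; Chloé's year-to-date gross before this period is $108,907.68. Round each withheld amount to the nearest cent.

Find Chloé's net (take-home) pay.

$1,931.32

Dependent-care account contribution: $41.92
Flexible spending account contribution: $208.54
Pre-tax total = $41.92 + $208.54 = $250.46
Taxable wages = $2,994.65 − $250.46 = $2,744.19
State withholding: $2,744.19 × 0.0461 = $126.51
Federal income tax: $2,744.19 × 0.2392 = $656.41
State disability insurance: annual cap $108,144.49 already reached (YTD $108,907.68), so $0.00
Medicare tax: $2,994.65 × 0.01 = $29.95
Total deductions = $41.92 + $208.54 + $126.51 + $656.41 + $0.00 + $29.95 = $1,063.33
Net pay = $2,994.65 − $1,063.33 = $1,931.32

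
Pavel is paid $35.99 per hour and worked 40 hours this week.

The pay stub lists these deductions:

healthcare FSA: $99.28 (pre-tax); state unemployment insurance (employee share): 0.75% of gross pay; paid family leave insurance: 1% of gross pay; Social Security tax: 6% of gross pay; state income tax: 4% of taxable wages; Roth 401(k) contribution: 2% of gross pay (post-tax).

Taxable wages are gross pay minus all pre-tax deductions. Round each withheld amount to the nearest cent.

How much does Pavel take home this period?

Gross pay: 40 × $35.99 = $1,439.60
Healthcare FSA: $99.28
Taxable wages = $1,439.60 − $99.28 = $1,340.32
State income tax: $1,340.32 × 0.04 = $53.61
State unemployment insurance (employee share): $1,439.60 × 0.0075 = $10.80
Paid family leave insurance: $1,439.60 × 0.01 = $14.40
Social Security tax: $1,439.60 × 0.06 = $86.38
Roth 401(k) contribution: $1,439.60 × 0.02 = $28.79
Total deductions = $99.28 + $53.61 + $10.80 + $14.40 + $86.38 + $28.79 = $293.26
Net pay = $1,439.60 − $293.26 = $1,146.34

$1,146.34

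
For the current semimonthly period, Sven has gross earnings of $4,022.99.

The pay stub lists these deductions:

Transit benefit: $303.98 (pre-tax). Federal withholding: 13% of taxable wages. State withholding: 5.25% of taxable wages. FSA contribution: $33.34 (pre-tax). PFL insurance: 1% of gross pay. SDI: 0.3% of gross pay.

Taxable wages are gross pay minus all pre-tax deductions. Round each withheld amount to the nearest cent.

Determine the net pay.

Transit benefit: $303.98
FSA contribution: $33.34
Pre-tax total = $303.98 + $33.34 = $337.32
Taxable wages = $4,022.99 − $337.32 = $3,685.67
State withholding: $3,685.67 × 0.0525 = $193.50
Federal withholding: $3,685.67 × 0.13 = $479.14
PFL insurance: $4,022.99 × 0.01 = $40.23
SDI: $4,022.99 × 0.003 = $12.07
Total deductions = $303.98 + $33.34 + $193.50 + $479.14 + $40.23 + $12.07 = $1,062.26
Net pay = $4,022.99 − $1,062.26 = $2,960.73

$2,960.73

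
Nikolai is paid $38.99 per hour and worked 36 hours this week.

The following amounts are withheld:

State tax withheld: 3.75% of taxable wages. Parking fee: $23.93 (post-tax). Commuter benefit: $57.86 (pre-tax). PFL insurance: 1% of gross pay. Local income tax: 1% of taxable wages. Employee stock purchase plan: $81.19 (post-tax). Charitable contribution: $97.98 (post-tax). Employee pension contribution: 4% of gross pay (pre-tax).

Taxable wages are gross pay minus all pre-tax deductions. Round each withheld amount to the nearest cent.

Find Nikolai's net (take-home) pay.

Gross pay: 36 × $38.99 = $1,403.64
Employee pension contribution: $1,403.64 × 0.04 = $56.15
Commuter benefit: $57.86
Pre-tax total = $56.15 + $57.86 = $114.01
Taxable wages = $1,403.64 − $114.01 = $1,289.63
Local income tax: $1,289.63 × 0.01 = $12.90
State tax withheld: $1,289.63 × 0.0375 = $48.36
PFL insurance: $1,403.64 × 0.01 = $14.04
Employee stock purchase plan: $81.19
Charitable contribution: $97.98
Parking fee: $23.93
Total deductions = $56.15 + $57.86 + $12.90 + $48.36 + $14.04 + $81.19 + $97.98 + $23.93 = $392.41
Net pay = $1,403.64 − $392.41 = $1,011.23

$1,011.23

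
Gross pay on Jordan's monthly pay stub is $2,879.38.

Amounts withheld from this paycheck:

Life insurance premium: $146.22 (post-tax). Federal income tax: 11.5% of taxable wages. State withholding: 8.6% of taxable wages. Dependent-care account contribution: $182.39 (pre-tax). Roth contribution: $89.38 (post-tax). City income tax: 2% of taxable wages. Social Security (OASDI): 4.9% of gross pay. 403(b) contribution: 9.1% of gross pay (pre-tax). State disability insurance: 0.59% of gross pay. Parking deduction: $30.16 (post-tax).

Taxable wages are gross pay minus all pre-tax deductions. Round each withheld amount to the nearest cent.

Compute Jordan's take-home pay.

403(b) contribution: $2,879.38 × 0.091 = $262.02
Dependent-care account contribution: $182.39
Pre-tax total = $262.02 + $182.39 = $444.41
Taxable wages = $2,879.38 − $444.41 = $2,434.97
City income tax: $2,434.97 × 0.02 = $48.70
State withholding: $2,434.97 × 0.086 = $209.41
Federal income tax: $2,434.97 × 0.115 = $280.02
Social Security (OASDI): $2,879.38 × 0.049 = $141.09
State disability insurance: $2,879.38 × 0.0059 = $16.99
Roth contribution: $89.38
Parking deduction: $30.16
Life insurance premium: $146.22
Total deductions = $262.02 + $182.39 + $48.70 + $209.41 + $280.02 + $141.09 + $16.99 + $89.38 + $30.16 + $146.22 = $1,406.38
Net pay = $2,879.38 − $1,406.38 = $1,473.00

$1,473.00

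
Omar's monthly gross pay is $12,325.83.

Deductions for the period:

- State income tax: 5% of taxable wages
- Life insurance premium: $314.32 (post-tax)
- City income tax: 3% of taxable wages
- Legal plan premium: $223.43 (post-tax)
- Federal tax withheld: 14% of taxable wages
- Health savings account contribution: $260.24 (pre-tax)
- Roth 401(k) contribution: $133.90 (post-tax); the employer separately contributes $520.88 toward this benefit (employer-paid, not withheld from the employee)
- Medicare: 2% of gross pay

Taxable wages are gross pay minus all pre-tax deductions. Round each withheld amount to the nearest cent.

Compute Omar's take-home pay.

$8,492.99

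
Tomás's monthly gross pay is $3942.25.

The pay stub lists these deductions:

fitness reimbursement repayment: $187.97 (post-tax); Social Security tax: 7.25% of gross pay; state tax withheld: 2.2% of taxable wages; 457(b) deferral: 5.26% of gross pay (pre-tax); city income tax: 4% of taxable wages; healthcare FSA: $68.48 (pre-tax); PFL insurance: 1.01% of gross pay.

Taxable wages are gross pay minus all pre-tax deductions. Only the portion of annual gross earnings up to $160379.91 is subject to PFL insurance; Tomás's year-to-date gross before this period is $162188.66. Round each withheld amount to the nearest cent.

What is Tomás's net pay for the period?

Healthcare FSA: $68.48
457(b) deferral: $3942.25 × 0.0526 = $207.36
Pre-tax total = $68.48 + $207.36 = $275.84
Taxable wages = $3942.25 − $275.84 = $3666.41
State tax withheld: $3666.41 × 0.022 = $80.66
City income tax: $3666.41 × 0.04 = $146.66
PFL insurance: annual cap $160379.91 already reached (YTD $162188.66), so $0.00
Social Security tax: $3942.25 × 0.0725 = $285.81
Fitness reimbursement repayment: $187.97
Total deductions = $68.48 + $207.36 + $80.66 + $146.66 + $0.00 + $285.81 + $187.97 = $976.94
Net pay = $3942.25 − $976.94 = $2965.31

$2965.31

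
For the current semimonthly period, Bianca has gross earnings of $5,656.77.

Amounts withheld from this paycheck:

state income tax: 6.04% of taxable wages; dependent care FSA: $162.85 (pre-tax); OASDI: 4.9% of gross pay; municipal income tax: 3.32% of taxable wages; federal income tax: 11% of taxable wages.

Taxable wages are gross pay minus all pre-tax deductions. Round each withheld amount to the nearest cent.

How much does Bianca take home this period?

$4,098.18

Dependent care FSA: $162.85
Taxable wages = $5,656.77 − $162.85 = $5,493.92
Municipal income tax: $5,493.92 × 0.0332 = $182.40
Federal income tax: $5,493.92 × 0.11 = $604.33
State income tax: $5,493.92 × 0.0604 = $331.83
OASDI: $5,656.77 × 0.049 = $277.18
Total deductions = $162.85 + $182.40 + $604.33 + $331.83 + $277.18 = $1,558.59
Net pay = $5,656.77 − $1,558.59 = $4,098.18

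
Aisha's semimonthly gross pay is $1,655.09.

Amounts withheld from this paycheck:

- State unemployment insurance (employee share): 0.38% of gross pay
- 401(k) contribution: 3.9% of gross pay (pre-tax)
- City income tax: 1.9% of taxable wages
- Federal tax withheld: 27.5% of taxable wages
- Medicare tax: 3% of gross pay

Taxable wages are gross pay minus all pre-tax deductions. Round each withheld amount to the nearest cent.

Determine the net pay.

401(k) contribution: $1,655.09 × 0.039 = $64.55
Taxable wages = $1,655.09 − $64.55 = $1,590.54
City income tax: $1,590.54 × 0.019 = $30.22
Federal tax withheld: $1,590.54 × 0.275 = $437.40
Medicare tax: $1,655.09 × 0.03 = $49.65
State unemployment insurance (employee share): $1,655.09 × 0.0038 = $6.29
Total deductions = $64.55 + $30.22 + $437.40 + $49.65 + $6.29 = $588.11
Net pay = $1,655.09 − $588.11 = $1,066.98

$1,066.98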